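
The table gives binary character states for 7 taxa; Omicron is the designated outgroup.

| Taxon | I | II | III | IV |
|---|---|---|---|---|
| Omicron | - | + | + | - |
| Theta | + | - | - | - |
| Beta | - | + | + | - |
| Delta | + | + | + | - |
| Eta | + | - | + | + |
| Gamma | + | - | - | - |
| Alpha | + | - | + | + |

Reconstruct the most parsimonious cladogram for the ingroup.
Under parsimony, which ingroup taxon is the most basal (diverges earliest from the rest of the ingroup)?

Beta

Character polarity is set by the outgroup: the derived state is whichever differs from the outgroup's state, so for II, III the derived state is '-', and for the remaining characters it is '+'.
I (derived state '+') is shared by Alpha, Delta, Eta, Gamma, and Theta — a synapomorphy uniting that clade.
II (derived state '-') is shared by Alpha, Eta, Gamma, and Theta — a synapomorphy uniting that clade.
Only Gamma and Theta show the derived state '-' for III, supporting them as a clade.
IV (derived state '+') is shared by Alpha and Eta — a synapomorphy uniting that clade.
Most parsimonious ingroup topology: ((((Theta,Gamma),(Eta,Alpha)),Delta),Beta).
Beta is sister to the clade containing all other ingroup taxa, so it is the earliest-diverging (most basal) ingroup lineage.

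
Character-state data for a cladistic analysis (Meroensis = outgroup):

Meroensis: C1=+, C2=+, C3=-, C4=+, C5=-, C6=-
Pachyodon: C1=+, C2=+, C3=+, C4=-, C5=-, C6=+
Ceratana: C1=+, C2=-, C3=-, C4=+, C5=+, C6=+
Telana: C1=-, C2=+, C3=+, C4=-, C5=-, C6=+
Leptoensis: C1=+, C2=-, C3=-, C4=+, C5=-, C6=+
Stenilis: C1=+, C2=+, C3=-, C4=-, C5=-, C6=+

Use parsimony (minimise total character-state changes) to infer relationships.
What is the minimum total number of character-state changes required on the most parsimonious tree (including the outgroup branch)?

Character polarity is set by the outgroup: the derived state is whichever differs from the outgroup's state, so for C1, C2, C4 the derived state is '-', and for the remaining characters it is '+'.
C1 (derived state '-') is unique to Telana (autapomorphy; uninformative for grouping).
Only Ceratana and Leptoensis show the derived state '-' for C2, supporting them as a clade.
Only Pachyodon and Telana show the derived state '+' for C3, supporting them as a clade.
C4 (derived state '-') is shared by Pachyodon, Stenilis, and Telana — a synapomorphy uniting that clade.
C5 (derived state '+') is unique to Ceratana (autapomorphy; uninformative for grouping).
All ingroup taxa share the derived state '+' for C6; it defines the ingroup but does not resolve relationships within it.
Most parsimonious ingroup topology: (((Pachyodon,Telana),Stenilis),(Ceratana,Leptoensis)).
Changes per character on this tree: C1: 1; C2: 1; C3: 1; C4: 1; C5: 1; C6: 1.
Total = 6.

6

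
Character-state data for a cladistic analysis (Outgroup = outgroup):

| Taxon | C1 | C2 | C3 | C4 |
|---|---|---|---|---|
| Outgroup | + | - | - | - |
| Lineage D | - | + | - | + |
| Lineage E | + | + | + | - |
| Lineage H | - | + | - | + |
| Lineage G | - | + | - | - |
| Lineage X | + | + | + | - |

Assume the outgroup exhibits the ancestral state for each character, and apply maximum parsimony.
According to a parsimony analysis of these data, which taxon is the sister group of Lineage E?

Lineage X

Character polarity is set by the outgroup: the derived state is whichever differs from the outgroup's state, so for C1 the derived state is '-', and for the remaining characters it is '+'.
C1: derived state '-' in Lineage D, Lineage G, and Lineage H only — synapomorphy for {Lineage D, Lineage G, Lineage H}.
All ingroup taxa share the derived state '+' for C2; it defines the ingroup but does not resolve relationships within it.
Only Lineage E and Lineage X show the derived state '+' for C3, supporting them as a clade.
Only Lineage D and Lineage H show the derived state '+' for C4, supporting them as a clade.
Most parsimonious ingroup topology: (((Lineage D,Lineage H),Lineage G),(Lineage E,Lineage X)).
Lineage E and Lineage X form a cherry on this tree, so they are sister taxa.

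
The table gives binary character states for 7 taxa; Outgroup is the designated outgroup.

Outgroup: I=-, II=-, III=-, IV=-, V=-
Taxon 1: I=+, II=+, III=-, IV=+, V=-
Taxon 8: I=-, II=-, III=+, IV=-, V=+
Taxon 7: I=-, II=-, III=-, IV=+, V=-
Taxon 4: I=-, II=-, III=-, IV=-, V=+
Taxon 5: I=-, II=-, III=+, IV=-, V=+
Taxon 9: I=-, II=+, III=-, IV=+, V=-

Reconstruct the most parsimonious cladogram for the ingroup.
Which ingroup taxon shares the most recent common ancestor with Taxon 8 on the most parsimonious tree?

Taxon 5

The outgroup has state '-' for every character, so '+' is the derived state throughout.
I: derived state '+' in Taxon 1 only — an autapomorphy, so it tells us nothing about relationships among taxa.
II: derived state '+' in Taxon 1 and Taxon 9 only — synapomorphy for {Taxon 1, Taxon 9}.
III: derived state '+' in Taxon 5 and Taxon 8 only — synapomorphy for {Taxon 5, Taxon 8}.
IV: derived state '+' in Taxon 1, Taxon 7, and Taxon 9 only — synapomorphy for {Taxon 1, Taxon 7, Taxon 9}.
V: derived state '+' in Taxon 4, Taxon 5, and Taxon 8 only — synapomorphy for {Taxon 4, Taxon 5, Taxon 8}.
Most parsimonious ingroup topology: (((Taxon 1,Taxon 9),Taxon 7),((Taxon 8,Taxon 5),Taxon 4)).
Taxon 8 and Taxon 5 form a cherry on this tree, so they are sister taxa.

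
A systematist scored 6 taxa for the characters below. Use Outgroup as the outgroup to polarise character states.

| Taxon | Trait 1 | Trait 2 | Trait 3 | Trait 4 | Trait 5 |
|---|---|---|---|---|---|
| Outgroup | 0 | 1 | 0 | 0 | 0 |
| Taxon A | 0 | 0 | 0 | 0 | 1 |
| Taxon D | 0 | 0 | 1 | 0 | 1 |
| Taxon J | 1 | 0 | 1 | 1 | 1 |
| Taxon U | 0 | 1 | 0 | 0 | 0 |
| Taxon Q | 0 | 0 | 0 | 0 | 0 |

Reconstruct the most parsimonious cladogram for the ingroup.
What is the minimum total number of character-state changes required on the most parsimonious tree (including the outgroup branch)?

Character polarity is set by the outgroup: the derived state is whichever differs from the outgroup's state, so for Trait 2 the derived state is '0', and for the remaining characters it is '1'.
Trait 1 (derived state '1') is unique to Taxon J (autapomorphy; uninformative for grouping).
Only Taxon A, Taxon D, Taxon J, and Taxon Q show the derived state '0' for Trait 2, supporting them as a clade.
Only Taxon D and Taxon J show the derived state '1' for Trait 3, supporting them as a clade.
Trait 4 (derived state '1') is unique to Taxon J (autapomorphy; uninformative for grouping).
Trait 5: derived state '1' in Taxon A, Taxon D, and Taxon J only — synapomorphy for {Taxon A, Taxon D, Taxon J}.
Most parsimonious ingroup topology: (((Taxon A,(Taxon D,Taxon J)),Taxon Q),Taxon U).
Changes per character on this tree: Trait 1: 1; Trait 2: 1; Trait 3: 1; Trait 4: 1; Trait 5: 1.
Total = 5.

5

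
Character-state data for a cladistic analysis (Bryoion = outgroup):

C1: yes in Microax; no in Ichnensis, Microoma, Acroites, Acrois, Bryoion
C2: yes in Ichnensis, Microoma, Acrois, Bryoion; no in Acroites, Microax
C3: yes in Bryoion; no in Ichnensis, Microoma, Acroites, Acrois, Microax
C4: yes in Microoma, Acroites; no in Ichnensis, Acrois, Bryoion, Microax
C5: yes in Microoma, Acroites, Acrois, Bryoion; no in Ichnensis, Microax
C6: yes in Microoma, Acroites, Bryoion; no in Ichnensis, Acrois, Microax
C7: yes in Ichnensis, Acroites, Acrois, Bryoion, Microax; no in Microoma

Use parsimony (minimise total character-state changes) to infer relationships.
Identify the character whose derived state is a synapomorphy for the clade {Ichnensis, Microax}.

Character polarity is set by the outgroup: the derived state is whichever differs from the outgroup's state, so for C2, C3, C5, C6, C7 the derived state is 'no', and for the remaining characters it is 'yes'.
C1: derived state 'yes' in Microax only — an autapomorphy, so it tells us nothing about relationships among taxa.
C2 groups Acroites and Microax, which is incompatible with the clades supported by the remaining characters; treating it as convergent (homoplasy) costs fewer steps than any alternative tree.
All ingroup taxa share the derived state 'no' for C3; it defines the ingroup but does not resolve relationships within it.
Only Acroites and Microoma show the derived state 'yes' for C4, supporting them as a clade.
C5: derived state 'no' in Ichnensis and Microax only — synapomorphy for {Ichnensis, Microax}.
Only Acrois, Ichnensis, and Microax show the derived state 'no' for C6, supporting them as a clade.
C7 (derived state 'no') is unique to Microoma (autapomorphy; uninformative for grouping).
Most parsimonious ingroup topology: (((Microax,Ichnensis),Acrois),(Acroites,Microoma)).
The clade {Ichnensis, Microax} is supported by C5: its derived state 'no' occurs in exactly those taxa and in no other taxon (including the outgroup).

C5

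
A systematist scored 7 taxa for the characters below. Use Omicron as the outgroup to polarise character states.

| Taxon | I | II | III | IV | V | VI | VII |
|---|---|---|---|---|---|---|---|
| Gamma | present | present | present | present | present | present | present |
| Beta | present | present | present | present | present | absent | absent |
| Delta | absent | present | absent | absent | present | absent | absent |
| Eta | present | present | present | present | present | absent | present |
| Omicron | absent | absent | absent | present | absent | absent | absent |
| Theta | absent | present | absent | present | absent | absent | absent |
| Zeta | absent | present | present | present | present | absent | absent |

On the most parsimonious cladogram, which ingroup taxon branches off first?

Character polarity is set by the outgroup: the derived state is whichever differs from the outgroup's state, so for IV the derived state is 'absent', and for the remaining characters it is 'present'.
I: derived state 'present' in Beta, Eta, and Gamma only — synapomorphy for {Beta, Eta, Gamma}.
All ingroup taxa share the derived state 'present' for II; it defines the ingroup but does not resolve relationships within it.
III (derived state 'present') is shared by Beta, Eta, Gamma, and Zeta — a synapomorphy uniting that clade.
IV: derived state 'absent' in Delta only — an autapomorphy, so it tells us nothing about relationships among taxa.
V: derived state 'present' in Beta, Delta, Eta, Gamma, and Zeta only — synapomorphy for {Beta, Delta, Eta, Gamma, Zeta}.
VI (derived state 'present') is unique to Gamma (autapomorphy; uninformative for grouping).
Only Eta and Gamma show the derived state 'present' for VII, supporting them as a clade.
Most parsimonious ingroup topology: (((Zeta,((Eta,Gamma),Beta)),Delta),Theta).
Theta is sister to the clade containing all other ingroup taxa, so it is the earliest-diverging (most basal) ingroup lineage.

Theta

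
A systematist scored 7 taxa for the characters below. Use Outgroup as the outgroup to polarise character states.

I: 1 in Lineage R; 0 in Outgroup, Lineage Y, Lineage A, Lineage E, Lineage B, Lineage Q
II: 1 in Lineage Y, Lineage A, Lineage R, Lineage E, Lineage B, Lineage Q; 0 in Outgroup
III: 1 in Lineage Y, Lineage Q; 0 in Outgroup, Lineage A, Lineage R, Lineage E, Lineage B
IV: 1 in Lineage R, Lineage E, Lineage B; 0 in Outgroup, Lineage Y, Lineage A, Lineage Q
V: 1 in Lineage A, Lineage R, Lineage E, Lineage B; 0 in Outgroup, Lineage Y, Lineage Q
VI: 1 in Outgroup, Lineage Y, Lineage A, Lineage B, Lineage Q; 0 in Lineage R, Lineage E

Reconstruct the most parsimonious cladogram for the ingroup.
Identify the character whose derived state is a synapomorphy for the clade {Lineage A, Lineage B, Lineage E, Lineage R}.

V

Character polarity is set by the outgroup: the derived state is whichever differs from the outgroup's state, so for VI the derived state is '0', and for the remaining characters it is '1'.
I (derived state '1') is unique to Lineage R (autapomorphy; uninformative for grouping).
All ingroup taxa share the derived state '1' for II; it defines the ingroup but does not resolve relationships within it.
Only Lineage Q and Lineage Y show the derived state '1' for III, supporting them as a clade.
IV (derived state '1') is shared by Lineage B, Lineage E, and Lineage R — a synapomorphy uniting that clade.
V: derived state '1' in Lineage A, Lineage B, Lineage E, and Lineage R only — synapomorphy for {Lineage A, Lineage B, Lineage E, Lineage R}.
Only Lineage E and Lineage R show the derived state '0' for VI, supporting them as a clade.
Most parsimonious ingroup topology: ((Lineage Y,Lineage Q),(Lineage A,((Lineage R,Lineage E),Lineage B))).
The clade {Lineage A, Lineage B, Lineage E, Lineage R} is supported by V: its derived state '1' occurs in exactly those taxa and in no other taxon (including the outgroup).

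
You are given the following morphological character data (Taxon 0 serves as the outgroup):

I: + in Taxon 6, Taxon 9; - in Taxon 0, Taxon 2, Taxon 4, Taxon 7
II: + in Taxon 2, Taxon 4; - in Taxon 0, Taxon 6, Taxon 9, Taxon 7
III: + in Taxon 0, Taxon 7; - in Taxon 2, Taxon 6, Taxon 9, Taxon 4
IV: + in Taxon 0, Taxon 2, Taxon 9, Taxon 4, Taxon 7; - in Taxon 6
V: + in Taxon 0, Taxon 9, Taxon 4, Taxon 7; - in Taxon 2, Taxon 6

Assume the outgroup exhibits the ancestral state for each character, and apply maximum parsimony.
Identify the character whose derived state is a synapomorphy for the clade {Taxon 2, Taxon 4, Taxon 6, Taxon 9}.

Character polarity is set by the outgroup: the derived state is whichever differs from the outgroup's state, so for III, IV, V the derived state is '-', and for the remaining characters it is '+'.
I (derived state '+') is shared by Taxon 6 and Taxon 9 — a synapomorphy uniting that clade.
II: derived state '+' in Taxon 2 and Taxon 4 only — synapomorphy for {Taxon 2, Taxon 4}.
III: derived state '-' in Taxon 2, Taxon 4, Taxon 6, and Taxon 9 only — synapomorphy for {Taxon 2, Taxon 4, Taxon 6, Taxon 9}.
IV (derived state '-') is unique to Taxon 6 (autapomorphy; uninformative for grouping).
V groups Taxon 2 and Taxon 6, which is incompatible with the clades supported by the remaining characters; treating it as convergent (homoplasy) costs fewer steps than any alternative tree.
Most parsimonious ingroup topology: (((Taxon 2,Taxon 4),(Taxon 6,Taxon 9)),Taxon 7).
The clade {Taxon 2, Taxon 4, Taxon 6, Taxon 9} is supported by III: its derived state '-' occurs in exactly those taxa and in no other taxon (including the outgroup).

III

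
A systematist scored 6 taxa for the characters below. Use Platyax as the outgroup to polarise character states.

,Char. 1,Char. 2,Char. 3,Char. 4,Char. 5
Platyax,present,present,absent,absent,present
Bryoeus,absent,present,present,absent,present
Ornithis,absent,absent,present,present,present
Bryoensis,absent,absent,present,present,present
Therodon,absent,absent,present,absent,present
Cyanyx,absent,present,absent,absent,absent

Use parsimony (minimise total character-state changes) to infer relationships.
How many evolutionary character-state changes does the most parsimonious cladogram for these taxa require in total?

5

Character polarity is set by the outgroup: the derived state is whichever differs from the outgroup's state, so for Char. 1, Char. 2, Char. 5 the derived state is 'absent', and for the remaining characters it is 'present'.
Char. 1 (derived state 'absent') is shared by all ingroup taxa — unites the whole ingroup.
Only Bryoensis, Ornithis, and Therodon show the derived state 'absent' for Char. 2, supporting them as a clade.
Char. 3 (derived state 'present') is shared by Bryoensis, Bryoeus, Ornithis, and Therodon — a synapomorphy uniting that clade.
Char. 4 (derived state 'present') is shared by Bryoensis and Ornithis — a synapomorphy uniting that clade.
Char. 5: derived state 'absent' in Cyanyx only — an autapomorphy, so it tells us nothing about relationships among taxa.
Most parsimonious ingroup topology: ((Bryoeus,((Ornithis,Bryoensis),Therodon)),Cyanyx).
Changes per character on this tree: Char. 1: 1; Char. 2: 1; Char. 3: 1; Char. 4: 1; Char. 5: 1.
Total = 5.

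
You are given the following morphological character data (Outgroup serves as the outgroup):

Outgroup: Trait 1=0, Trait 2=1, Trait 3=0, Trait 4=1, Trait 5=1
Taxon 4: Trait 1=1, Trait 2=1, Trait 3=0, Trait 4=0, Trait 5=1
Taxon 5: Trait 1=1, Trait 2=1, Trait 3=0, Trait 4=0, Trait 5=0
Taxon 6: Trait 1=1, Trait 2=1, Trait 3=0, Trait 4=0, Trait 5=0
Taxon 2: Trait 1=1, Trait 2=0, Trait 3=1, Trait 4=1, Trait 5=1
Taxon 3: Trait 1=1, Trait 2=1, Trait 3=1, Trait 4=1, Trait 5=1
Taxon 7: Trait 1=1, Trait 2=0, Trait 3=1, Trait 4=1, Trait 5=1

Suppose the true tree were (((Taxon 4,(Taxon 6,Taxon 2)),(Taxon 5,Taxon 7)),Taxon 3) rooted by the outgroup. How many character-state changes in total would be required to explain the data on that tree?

11

Map each character onto (((Taxon 4,(Taxon 6,Taxon 2)),(Taxon 5,Taxon 7)),Taxon 3) (rooted by Outgroup) and count the minimum state changes it requires (Fitch parsimony):
Trait 1: 1; Trait 2: 2; Trait 3: 3; Trait 4: 3; Trait 5: 2.
Total tree length = 11.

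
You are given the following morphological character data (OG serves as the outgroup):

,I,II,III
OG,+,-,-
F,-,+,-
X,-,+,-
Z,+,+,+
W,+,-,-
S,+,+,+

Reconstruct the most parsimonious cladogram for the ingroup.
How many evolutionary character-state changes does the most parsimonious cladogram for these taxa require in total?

3

Character polarity is set by the outgroup: the derived state is whichever differs from the outgroup's state, so for I the derived state is '-', and for the remaining characters it is '+'.
Only F and X show the derived state '-' for I, supporting them as a clade.
Only F, S, X, and Z show the derived state '+' for II, supporting them as a clade.
III (derived state '+') is shared by S and Z — a synapomorphy uniting that clade.
Most parsimonious ingroup topology: (((F,X),(Z,S)),W).
Changes per character on this tree: I: 1; II: 1; III: 1.
Total = 3.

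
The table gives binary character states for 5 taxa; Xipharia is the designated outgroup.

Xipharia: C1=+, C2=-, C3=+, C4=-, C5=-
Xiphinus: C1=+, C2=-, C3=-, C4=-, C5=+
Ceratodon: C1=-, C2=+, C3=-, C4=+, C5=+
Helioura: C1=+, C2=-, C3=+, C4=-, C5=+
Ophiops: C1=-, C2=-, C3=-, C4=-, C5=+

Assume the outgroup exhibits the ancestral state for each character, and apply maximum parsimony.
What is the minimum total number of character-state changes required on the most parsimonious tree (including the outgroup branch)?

5

Character polarity is set by the outgroup: the derived state is whichever differs from the outgroup's state, so for C1, C3 the derived state is '-', and for the remaining characters it is '+'.
C1 (derived state '-') is shared by Ceratodon and Ophiops — a synapomorphy uniting that clade.
C2: derived state '+' in Ceratodon only — an autapomorphy, so it tells us nothing about relationships among taxa.
Only Ceratodon, Ophiops, and Xiphinus show the derived state '-' for C3, supporting them as a clade.
C4: derived state '+' in Ceratodon only — an autapomorphy, so it tells us nothing about relationships among taxa.
All ingroup taxa share the derived state '+' for C5; it defines the ingroup but does not resolve relationships within it.
Most parsimonious ingroup topology: ((Xiphinus,(Ceratodon,Ophiops)),Helioura).
Changes per character on this tree: C1: 1; C2: 1; C3: 1; C4: 1; C5: 1.
Total = 5.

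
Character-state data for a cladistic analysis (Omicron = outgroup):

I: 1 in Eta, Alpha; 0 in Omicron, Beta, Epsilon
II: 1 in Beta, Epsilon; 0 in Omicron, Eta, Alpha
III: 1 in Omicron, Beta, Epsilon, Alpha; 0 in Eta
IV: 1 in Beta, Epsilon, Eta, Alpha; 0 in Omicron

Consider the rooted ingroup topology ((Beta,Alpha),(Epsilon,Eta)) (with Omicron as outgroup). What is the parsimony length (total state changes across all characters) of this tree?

Map each character onto ((Beta,Alpha),(Epsilon,Eta)) (rooted by Omicron) and count the minimum state changes it requires (Fitch parsimony):
I: 2; II: 2; III: 1; IV: 1.
Total tree length = 6.

6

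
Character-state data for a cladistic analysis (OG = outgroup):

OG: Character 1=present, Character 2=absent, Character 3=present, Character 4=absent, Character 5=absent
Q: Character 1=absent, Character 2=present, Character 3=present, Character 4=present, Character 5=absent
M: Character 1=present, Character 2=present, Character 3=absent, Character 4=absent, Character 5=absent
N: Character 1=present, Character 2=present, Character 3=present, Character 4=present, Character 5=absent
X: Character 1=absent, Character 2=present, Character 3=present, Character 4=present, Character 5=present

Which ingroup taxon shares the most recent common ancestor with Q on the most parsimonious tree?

Character polarity is set by the outgroup: the derived state is whichever differs from the outgroup's state, so for Character 1, Character 3 the derived state is 'absent', and for the remaining characters it is 'present'.
Character 1 (derived state 'absent') is shared by Q and X — a synapomorphy uniting that clade.
Character 2 (derived state 'present') is shared by all ingroup taxa — unites the whole ingroup.
Character 3 (derived state 'absent') is unique to M (autapomorphy; uninformative for grouping).
Character 4: derived state 'present' in N, Q, and X only — synapomorphy for {N, Q, X}.
Character 5: derived state 'present' in X only — an autapomorphy, so it tells us nothing about relationships among taxa.
Most parsimonious ingroup topology: ((N,(Q,X)),M).
Q and X form a cherry on this tree, so they are sister taxa.

X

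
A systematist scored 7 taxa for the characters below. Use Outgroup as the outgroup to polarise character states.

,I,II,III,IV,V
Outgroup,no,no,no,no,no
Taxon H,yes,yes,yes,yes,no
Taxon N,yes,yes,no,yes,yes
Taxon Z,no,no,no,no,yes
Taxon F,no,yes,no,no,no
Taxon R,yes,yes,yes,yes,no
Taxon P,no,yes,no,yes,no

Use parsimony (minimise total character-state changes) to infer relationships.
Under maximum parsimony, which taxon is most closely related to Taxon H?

The outgroup has state 'no' for every character, so 'yes' is the derived state throughout.
Only Taxon H, Taxon N, and Taxon R show the derived state 'yes' for I, supporting them as a clade.
II (derived state 'yes') is shared by Taxon F, Taxon H, Taxon N, Taxon P, and Taxon R — a synapomorphy uniting that clade.
Only Taxon H and Taxon R show the derived state 'yes' for III, supporting them as a clade.
IV (derived state 'yes') is shared by Taxon H, Taxon N, Taxon P, and Taxon R — a synapomorphy uniting that clade.
V (state 'yes') occurs in Taxon N and Taxon Z but conflicts with the nesting implied by the other characters — most parsimoniously interpreted as homoplasy.
Most parsimonious ingroup topology: (((((Taxon H,Taxon R),Taxon N),Taxon P),Taxon F),Taxon Z).
Taxon H and Taxon R form a cherry on this tree, so they are sister taxa.

Taxon R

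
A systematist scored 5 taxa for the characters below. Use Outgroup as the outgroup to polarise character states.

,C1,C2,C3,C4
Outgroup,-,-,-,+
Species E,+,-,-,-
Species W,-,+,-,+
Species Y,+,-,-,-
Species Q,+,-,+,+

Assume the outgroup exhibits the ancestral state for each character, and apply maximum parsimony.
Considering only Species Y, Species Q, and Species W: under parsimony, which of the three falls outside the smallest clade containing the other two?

Character polarity is set by the outgroup: the derived state is whichever differs from the outgroup's state, so for C4 the derived state is '-', and for the remaining characters it is '+'.
C1 (derived state '+') is shared by Species E, Species Q, and Species Y — a synapomorphy uniting that clade.
C2 (derived state '+') is unique to Species W (autapomorphy; uninformative for grouping).
C3: derived state '+' in Species Q only — an autapomorphy, so it tells us nothing about relationships among taxa.
C4: derived state '-' in Species E and Species Y only — synapomorphy for {Species E, Species Y}.
Most parsimonious ingroup topology: (((Species E,Species Y),Species Q),Species W).
Species Q and Species Y share a more recent common ancestor with each other than either does with Species W, so Species W is the least closely related of the three.

Species W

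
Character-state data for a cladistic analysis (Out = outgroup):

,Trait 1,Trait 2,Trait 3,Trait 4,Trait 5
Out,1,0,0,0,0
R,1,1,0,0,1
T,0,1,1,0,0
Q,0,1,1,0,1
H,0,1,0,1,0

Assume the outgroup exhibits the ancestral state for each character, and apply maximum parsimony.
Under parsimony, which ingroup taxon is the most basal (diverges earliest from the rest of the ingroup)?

R

Character polarity is set by the outgroup: the derived state is whichever differs from the outgroup's state, so for Trait 1 the derived state is '0', and for the remaining characters it is '1'.
Trait 1 (derived state '0') is shared by H, Q, and T — a synapomorphy uniting that clade.
Trait 2 (derived state '1') is shared by all ingroup taxa — unites the whole ingroup.
Only Q and T show the derived state '1' for Trait 3, supporting them as a clade.
Trait 4 (derived state '1') is unique to H (autapomorphy; uninformative for grouping).
Trait 5 groups Q and R, which is incompatible with the clades supported by the remaining characters; treating it as convergent (homoplasy) costs fewer steps than any alternative tree.
Most parsimonious ingroup topology: (R,((T,Q),H)).
R is sister to the clade containing all other ingroup taxa, so it is the earliest-diverging (most basal) ingroup lineage.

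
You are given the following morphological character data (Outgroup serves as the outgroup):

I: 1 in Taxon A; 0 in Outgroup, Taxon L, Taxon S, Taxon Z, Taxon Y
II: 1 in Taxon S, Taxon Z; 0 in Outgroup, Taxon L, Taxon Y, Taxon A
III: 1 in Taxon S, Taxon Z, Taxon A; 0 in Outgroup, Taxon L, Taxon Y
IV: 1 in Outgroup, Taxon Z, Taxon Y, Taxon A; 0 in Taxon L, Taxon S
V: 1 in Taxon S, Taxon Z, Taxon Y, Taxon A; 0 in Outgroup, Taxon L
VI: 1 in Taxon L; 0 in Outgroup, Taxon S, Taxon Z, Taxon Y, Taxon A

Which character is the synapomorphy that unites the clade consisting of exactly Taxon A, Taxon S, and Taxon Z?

Character polarity is set by the outgroup: the derived state is whichever differs from the outgroup's state, so for IV the derived state is '0', and for the remaining characters it is '1'.
I (derived state '1') is unique to Taxon A (autapomorphy; uninformative for grouping).
Only Taxon S and Taxon Z show the derived state '1' for II, supporting them as a clade.
III (derived state '1') is shared by Taxon A, Taxon S, and Taxon Z — a synapomorphy uniting that clade.
IV groups Taxon L and Taxon S, which is incompatible with the clades supported by the remaining characters; treating it as convergent (homoplasy) costs fewer steps than any alternative tree.
V: derived state '1' in Taxon A, Taxon S, Taxon Y, and Taxon Z only — synapomorphy for {Taxon A, Taxon S, Taxon Y, Taxon Z}.
VI: derived state '1' in Taxon L only — an autapomorphy, so it tells us nothing about relationships among taxa.
Most parsimonious ingroup topology: (Taxon L,((Taxon A,(Taxon S,Taxon Z)),Taxon Y)).
The clade {Taxon A, Taxon S, Taxon Z} is supported by III: its derived state '1' occurs in exactly those taxa and in no other taxon (including the outgroup).

III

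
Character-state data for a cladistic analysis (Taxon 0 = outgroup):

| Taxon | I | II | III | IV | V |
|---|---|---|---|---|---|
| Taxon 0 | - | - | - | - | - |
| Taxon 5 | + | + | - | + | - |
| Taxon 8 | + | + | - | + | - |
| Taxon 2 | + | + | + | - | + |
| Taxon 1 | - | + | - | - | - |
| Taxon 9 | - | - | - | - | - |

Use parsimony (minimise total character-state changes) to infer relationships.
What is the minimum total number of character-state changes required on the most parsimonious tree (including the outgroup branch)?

The outgroup has state '-' for every character, so '+' is the derived state throughout.
Only Taxon 2, Taxon 5, and Taxon 8 show the derived state '+' for I, supporting them as a clade.
II (derived state '+') is shared by Taxon 1, Taxon 2, Taxon 5, and Taxon 8 — a synapomorphy uniting that clade.
III (derived state '+') is unique to Taxon 2 (autapomorphy; uninformative for grouping).
IV: derived state '+' in Taxon 5 and Taxon 8 only — synapomorphy for {Taxon 5, Taxon 8}.
V (derived state '+') is unique to Taxon 2 (autapomorphy; uninformative for grouping).
Most parsimonious ingroup topology: ((((Taxon 5,Taxon 8),Taxon 2),Taxon 1),Taxon 9).
Changes per character on this tree: I: 1; II: 1; III: 1; IV: 1; V: 1.
Total = 5.

5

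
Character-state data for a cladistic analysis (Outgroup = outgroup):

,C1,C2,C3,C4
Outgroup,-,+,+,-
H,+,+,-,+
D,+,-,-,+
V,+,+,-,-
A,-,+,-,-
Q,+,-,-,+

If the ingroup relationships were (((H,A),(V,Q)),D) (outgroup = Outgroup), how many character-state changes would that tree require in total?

8

Map each character onto (((H,A),(V,Q)),D) (rooted by Outgroup) and count the minimum state changes it requires (Fitch parsimony):
C1: 2; C2: 2; C3: 1; C4: 3.
Total tree length = 8.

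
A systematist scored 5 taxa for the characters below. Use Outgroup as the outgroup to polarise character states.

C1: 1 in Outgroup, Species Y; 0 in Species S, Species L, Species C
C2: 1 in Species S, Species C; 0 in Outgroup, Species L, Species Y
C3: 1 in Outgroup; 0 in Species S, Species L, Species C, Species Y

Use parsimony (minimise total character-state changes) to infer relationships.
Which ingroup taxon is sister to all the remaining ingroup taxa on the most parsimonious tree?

Species Y

Character polarity is set by the outgroup: the derived state is whichever differs from the outgroup's state, so for C1, C3 the derived state is '0', and for the remaining characters it is '1'.
Only Species C, Species L, and Species S show the derived state '0' for C1, supporting them as a clade.
Only Species C and Species S show the derived state '1' for C2, supporting them as a clade.
C3 (derived state '0') is shared by all ingroup taxa — unites the whole ingroup.
Most parsimonious ingroup topology: (((Species S,Species C),Species L),Species Y).
Species Y is sister to the clade containing all other ingroup taxa, so it is the earliest-diverging (most basal) ingroup lineage.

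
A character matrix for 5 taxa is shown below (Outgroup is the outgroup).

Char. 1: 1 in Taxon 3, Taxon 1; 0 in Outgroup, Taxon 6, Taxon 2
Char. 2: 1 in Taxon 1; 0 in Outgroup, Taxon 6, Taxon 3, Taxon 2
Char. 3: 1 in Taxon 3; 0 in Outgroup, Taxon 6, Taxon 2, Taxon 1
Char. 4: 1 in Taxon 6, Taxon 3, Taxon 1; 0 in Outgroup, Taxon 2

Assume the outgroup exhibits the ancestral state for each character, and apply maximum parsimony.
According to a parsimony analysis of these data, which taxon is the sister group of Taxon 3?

Taxon 1

The outgroup has state '0' for every character, so '1' is the derived state throughout.
Char. 1: derived state '1' in Taxon 1 and Taxon 3 only — synapomorphy for {Taxon 1, Taxon 3}.
Char. 2 (derived state '1') is unique to Taxon 1 (autapomorphy; uninformative for grouping).
Char. 3 (derived state '1') is unique to Taxon 3 (autapomorphy; uninformative for grouping).
Char. 4: derived state '1' in Taxon 1, Taxon 3, and Taxon 6 only — synapomorphy for {Taxon 1, Taxon 3, Taxon 6}.
Most parsimonious ingroup topology: ((Taxon 6,(Taxon 3,Taxon 1)),Taxon 2).
Taxon 3 and Taxon 1 form a cherry on this tree, so they are sister taxa.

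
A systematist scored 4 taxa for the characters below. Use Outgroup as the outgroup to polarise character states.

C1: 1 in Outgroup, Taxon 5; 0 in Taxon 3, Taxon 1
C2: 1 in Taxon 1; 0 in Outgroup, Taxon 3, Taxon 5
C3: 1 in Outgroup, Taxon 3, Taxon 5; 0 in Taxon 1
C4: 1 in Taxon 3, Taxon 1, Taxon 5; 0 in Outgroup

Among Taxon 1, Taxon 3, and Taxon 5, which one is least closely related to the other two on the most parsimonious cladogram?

Taxon 5

Character polarity is set by the outgroup: the derived state is whichever differs from the outgroup's state, so for C1, C3 the derived state is '0', and for the remaining characters it is '1'.
Only Taxon 1 and Taxon 3 show the derived state '0' for C1, supporting them as a clade.
C2 (derived state '1') is unique to Taxon 1 (autapomorphy; uninformative for grouping).
C3: derived state '0' in Taxon 1 only — an autapomorphy, so it tells us nothing about relationships among taxa.
All ingroup taxa share the derived state '1' for C4; it defines the ingroup but does not resolve relationships within it.
Most parsimonious ingroup topology: ((Taxon 3,Taxon 1),Taxon 5).
Taxon 3 and Taxon 1 share a more recent common ancestor with each other than either does with Taxon 5, so Taxon 5 is the least closely related of the three.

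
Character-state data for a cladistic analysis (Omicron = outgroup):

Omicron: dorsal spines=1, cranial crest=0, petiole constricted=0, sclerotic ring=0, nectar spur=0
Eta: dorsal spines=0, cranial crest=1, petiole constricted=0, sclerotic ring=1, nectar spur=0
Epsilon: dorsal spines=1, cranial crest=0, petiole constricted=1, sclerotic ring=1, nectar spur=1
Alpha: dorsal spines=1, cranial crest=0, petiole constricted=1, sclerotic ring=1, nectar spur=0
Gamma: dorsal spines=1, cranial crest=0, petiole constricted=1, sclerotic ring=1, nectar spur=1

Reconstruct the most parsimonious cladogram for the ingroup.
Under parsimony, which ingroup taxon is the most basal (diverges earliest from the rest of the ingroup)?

Eta

Character polarity is set by the outgroup: the derived state is whichever differs from the outgroup's state, so for dorsal spines the derived state is '0', and for the remaining characters it is '1'.
dorsal spines (derived state '0') is unique to Eta (autapomorphy; uninformative for grouping).
cranial crest (derived state '1') is unique to Eta (autapomorphy; uninformative for grouping).
petiole constricted: derived state '1' in Alpha, Epsilon, and Gamma only — synapomorphy for {Alpha, Epsilon, Gamma}.
All ingroup taxa share the derived state '1' for sclerotic ring; it defines the ingroup but does not resolve relationships within it.
Only Epsilon and Gamma show the derived state '1' for nectar spur, supporting them as a clade.
Most parsimonious ingroup topology: (Eta,((Epsilon,Gamma),Alpha)).
Eta is sister to the clade containing all other ingroup taxa, so it is the earliest-diverging (most basal) ingroup lineage.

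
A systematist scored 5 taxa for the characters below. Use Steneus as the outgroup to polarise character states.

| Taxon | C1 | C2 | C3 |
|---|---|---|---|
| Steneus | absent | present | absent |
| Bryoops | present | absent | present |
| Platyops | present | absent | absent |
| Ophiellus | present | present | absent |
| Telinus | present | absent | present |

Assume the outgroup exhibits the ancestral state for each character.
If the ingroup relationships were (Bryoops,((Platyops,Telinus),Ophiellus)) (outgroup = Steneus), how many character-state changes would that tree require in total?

5

Map each character onto (Bryoops,((Platyops,Telinus),Ophiellus)) (rooted by Steneus) and count the minimum state changes it requires (Fitch parsimony):
C1: 1; C2: 2; C3: 2.
Total tree length = 5.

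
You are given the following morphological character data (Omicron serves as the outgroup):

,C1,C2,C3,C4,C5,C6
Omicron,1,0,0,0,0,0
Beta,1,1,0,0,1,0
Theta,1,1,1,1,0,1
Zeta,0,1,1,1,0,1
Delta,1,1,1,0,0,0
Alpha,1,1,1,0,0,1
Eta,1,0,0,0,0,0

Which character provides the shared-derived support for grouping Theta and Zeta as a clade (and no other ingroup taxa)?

Character polarity is set by the outgroup: the derived state is whichever differs from the outgroup's state, so for C1 the derived state is '0', and for the remaining characters it is '1'.
C1: derived state '0' in Zeta only — an autapomorphy, so it tells us nothing about relationships among taxa.
C2 (derived state '1') is shared by Alpha, Beta, Delta, Theta, and Zeta — a synapomorphy uniting that clade.
C3: derived state '1' in Alpha, Delta, Theta, and Zeta only — synapomorphy for {Alpha, Delta, Theta, Zeta}.
C4: derived state '1' in Theta and Zeta only — synapomorphy for {Theta, Zeta}.
C5: derived state '1' in Beta only — an autapomorphy, so it tells us nothing about relationships among taxa.
Only Alpha, Theta, and Zeta show the derived state '1' for C6, supporting them as a clade.
Most parsimonious ingroup topology: ((Beta,(((Theta,Zeta),Alpha),Delta)),Eta).
The clade {Theta, Zeta} is supported by C4: its derived state '1' occurs in exactly those taxa and in no other taxon (including the outgroup).

C4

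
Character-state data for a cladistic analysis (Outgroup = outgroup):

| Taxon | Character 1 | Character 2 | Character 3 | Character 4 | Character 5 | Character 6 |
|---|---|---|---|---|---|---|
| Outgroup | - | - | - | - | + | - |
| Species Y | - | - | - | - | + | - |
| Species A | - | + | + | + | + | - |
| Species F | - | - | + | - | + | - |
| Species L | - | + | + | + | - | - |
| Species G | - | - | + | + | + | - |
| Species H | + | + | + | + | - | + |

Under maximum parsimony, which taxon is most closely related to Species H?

Character polarity is set by the outgroup: the derived state is whichever differs from the outgroup's state, so for Character 5 the derived state is '-', and for the remaining characters it is '+'.
Character 1 (derived state '+') is unique to Species H (autapomorphy; uninformative for grouping).
Character 2 (derived state '+') is shared by Species A, Species H, and Species L — a synapomorphy uniting that clade.
Only Species A, Species F, Species G, Species H, and Species L show the derived state '+' for Character 3, supporting them as a clade.
Only Species A, Species G, Species H, and Species L show the derived state '+' for Character 4, supporting them as a clade.
Character 5 (derived state '-') is shared by Species H and Species L — a synapomorphy uniting that clade.
Character 6: derived state '+' in Species H only — an autapomorphy, so it tells us nothing about relationships among taxa.
Most parsimonious ingroup topology: (Species Y,(((Species A,(Species L,Species H)),Species G),Species F)).
Species H and Species L form a cherry on this tree, so they are sister taxa.

Species L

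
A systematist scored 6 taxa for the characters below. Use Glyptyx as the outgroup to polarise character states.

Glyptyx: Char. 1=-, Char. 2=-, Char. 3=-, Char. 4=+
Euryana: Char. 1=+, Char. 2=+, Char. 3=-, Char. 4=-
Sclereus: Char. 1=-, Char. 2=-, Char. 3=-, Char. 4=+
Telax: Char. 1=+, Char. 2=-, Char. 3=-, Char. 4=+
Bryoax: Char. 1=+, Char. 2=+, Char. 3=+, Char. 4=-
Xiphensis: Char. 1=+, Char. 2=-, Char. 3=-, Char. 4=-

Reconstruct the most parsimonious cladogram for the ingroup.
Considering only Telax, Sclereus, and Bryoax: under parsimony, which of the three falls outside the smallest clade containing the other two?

Sclereus

Character polarity is set by the outgroup: the derived state is whichever differs from the outgroup's state, so for Char. 4 the derived state is '-', and for the remaining characters it is '+'.
Char. 1: derived state '+' in Bryoax, Euryana, Telax, and Xiphensis only — synapomorphy for {Bryoax, Euryana, Telax, Xiphensis}.
Char. 2 (derived state '+') is shared by Bryoax and Euryana — a synapomorphy uniting that clade.
Char. 3 (derived state '+') is unique to Bryoax (autapomorphy; uninformative for grouping).
Char. 4 (derived state '-') is shared by Bryoax, Euryana, and Xiphensis — a synapomorphy uniting that clade.
Most parsimonious ingroup topology: ((((Euryana,Bryoax),Xiphensis),Telax),Sclereus).
Bryoax and Telax share a more recent common ancestor with each other than either does with Sclereus, so Sclereus is the least closely related of the three.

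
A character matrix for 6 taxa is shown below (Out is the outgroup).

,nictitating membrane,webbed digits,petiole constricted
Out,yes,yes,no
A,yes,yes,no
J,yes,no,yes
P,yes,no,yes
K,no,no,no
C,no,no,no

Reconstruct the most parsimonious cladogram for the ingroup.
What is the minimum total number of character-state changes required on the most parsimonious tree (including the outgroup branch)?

Character polarity is set by the outgroup: the derived state is whichever differs from the outgroup's state, so for nictitating membrane, webbed digits the derived state is 'no', and for the remaining characters it is 'yes'.
Only C and K show the derived state 'no' for nictitating membrane, supporting them as a clade.
Only C, J, K, and P show the derived state 'no' for webbed digits, supporting them as a clade.
petiole constricted: derived state 'yes' in J and P only — synapomorphy for {J, P}.
Most parsimonious ingroup topology: (A,((J,P),(K,C))).
Changes per character on this tree: nictitating membrane: 1; webbed digits: 1; petiole constricted: 1.
Total = 3.

3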